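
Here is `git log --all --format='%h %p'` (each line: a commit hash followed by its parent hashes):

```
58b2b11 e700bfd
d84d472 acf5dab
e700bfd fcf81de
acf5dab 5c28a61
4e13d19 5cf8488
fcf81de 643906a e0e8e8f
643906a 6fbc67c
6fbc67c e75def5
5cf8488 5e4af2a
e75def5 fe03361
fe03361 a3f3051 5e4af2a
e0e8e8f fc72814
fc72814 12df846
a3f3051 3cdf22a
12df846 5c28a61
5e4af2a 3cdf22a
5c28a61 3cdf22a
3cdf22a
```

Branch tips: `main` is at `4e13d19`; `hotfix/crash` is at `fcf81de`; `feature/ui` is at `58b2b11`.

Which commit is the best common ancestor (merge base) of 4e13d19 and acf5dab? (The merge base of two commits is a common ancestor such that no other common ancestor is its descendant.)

Ancestors of 4e13d19: {3cdf22a, 4e13d19, 5cf8488, 5e4af2a}.
Ancestors of acf5dab: {3cdf22a, 5c28a61, acf5dab}.
Common ancestors: {3cdf22a}.
The only common ancestor is 3cdf22a, so it is the merge base.

3cdf22a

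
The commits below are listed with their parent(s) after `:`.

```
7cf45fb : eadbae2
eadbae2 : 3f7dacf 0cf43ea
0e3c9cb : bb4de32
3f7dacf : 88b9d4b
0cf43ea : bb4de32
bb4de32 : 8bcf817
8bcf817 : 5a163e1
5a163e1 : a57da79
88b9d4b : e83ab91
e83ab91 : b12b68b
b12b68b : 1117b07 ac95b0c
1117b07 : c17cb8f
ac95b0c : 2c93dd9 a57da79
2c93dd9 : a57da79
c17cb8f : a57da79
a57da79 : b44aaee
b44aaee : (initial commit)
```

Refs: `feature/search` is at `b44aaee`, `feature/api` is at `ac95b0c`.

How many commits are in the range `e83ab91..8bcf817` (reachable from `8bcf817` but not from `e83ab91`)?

Reachable from 8bcf817: {5a163e1, 8bcf817, a57da79, b44aaee}.
Reachable from e83ab91: {1117b07, 2c93dd9, a57da79, ac95b0c, b12b68b, b44aaee, c17cb8f, e83ab91}.
In 8bcf817's history but not e83ab91's: {5a163e1, 8bcf817} — 2 commits.

2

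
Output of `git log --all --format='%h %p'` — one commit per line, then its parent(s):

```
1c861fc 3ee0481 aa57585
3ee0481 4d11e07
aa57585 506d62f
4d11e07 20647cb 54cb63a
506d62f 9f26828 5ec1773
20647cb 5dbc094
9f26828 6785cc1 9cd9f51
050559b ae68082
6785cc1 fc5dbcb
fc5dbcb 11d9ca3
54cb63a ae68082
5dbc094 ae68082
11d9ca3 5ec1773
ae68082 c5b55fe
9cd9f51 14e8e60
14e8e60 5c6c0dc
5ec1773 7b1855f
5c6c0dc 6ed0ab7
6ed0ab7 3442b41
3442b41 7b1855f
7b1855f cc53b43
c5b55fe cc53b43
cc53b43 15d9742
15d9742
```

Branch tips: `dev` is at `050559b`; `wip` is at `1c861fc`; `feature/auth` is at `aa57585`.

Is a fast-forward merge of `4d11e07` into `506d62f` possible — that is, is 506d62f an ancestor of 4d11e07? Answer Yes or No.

No

A fast-forward from 506d62f to 4d11e07 is possible iff 506d62f is an ancestor of 4d11e07.
Ancestors of 4d11e07: {15d9742, 20647cb, 4d11e07, 54cb63a, 5dbc094, ae68082, c5b55fe, cc53b43}.
506d62f is not among them, so fast-forward is not possible.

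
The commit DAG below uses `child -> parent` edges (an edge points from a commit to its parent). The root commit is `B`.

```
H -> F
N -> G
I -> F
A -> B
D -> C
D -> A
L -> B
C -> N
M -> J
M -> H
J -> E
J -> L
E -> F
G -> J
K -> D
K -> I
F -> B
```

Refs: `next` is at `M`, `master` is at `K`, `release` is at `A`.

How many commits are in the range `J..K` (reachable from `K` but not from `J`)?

Reachable from K: {A, B, C, D, E, F, G, I, J, K, L, N}.
Reachable from J: {B, E, F, J, L}.
In K's history but not J's: {A, C, D, G, I, K, N} — 7 commits.

7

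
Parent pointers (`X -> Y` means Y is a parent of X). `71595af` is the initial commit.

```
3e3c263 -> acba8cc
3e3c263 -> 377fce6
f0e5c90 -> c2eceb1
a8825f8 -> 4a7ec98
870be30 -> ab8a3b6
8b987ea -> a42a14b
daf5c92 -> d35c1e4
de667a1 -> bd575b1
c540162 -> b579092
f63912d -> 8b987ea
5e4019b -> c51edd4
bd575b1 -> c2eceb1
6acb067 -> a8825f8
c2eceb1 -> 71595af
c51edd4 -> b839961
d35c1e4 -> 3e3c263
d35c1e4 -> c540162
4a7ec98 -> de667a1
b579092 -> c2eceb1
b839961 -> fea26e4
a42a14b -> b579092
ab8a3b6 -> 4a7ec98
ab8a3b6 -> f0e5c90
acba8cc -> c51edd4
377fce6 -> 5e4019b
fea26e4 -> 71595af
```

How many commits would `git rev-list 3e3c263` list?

Walking parent pointers from 3e3c263: reachable set = {377fce6, 3e3c263, 5e4019b, 71595af, acba8cc, b839961, c51edd4, fea26e4}.
That is 8 commits.

8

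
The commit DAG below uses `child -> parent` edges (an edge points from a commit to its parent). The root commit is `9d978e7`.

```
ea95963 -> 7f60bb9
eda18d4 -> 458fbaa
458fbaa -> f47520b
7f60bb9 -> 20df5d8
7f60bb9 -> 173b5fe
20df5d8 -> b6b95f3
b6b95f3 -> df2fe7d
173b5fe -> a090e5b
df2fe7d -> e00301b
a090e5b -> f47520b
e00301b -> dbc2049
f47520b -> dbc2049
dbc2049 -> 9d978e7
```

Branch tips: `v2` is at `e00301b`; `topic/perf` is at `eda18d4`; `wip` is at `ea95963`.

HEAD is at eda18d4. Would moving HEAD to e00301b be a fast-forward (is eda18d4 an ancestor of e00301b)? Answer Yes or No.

A fast-forward from eda18d4 to e00301b is possible iff eda18d4 is an ancestor of e00301b.
Ancestors of e00301b: {9d978e7, dbc2049, e00301b}.
eda18d4 is not among them, so fast-forward is not possible.

No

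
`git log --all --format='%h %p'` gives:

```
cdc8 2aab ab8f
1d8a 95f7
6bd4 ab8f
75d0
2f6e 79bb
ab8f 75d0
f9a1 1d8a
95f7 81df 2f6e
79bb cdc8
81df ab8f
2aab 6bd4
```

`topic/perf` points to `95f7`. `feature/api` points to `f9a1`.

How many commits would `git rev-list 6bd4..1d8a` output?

7

Reachable from 1d8a: {1d8a, 2aab, 2f6e, 6bd4, 75d0, 79bb, 81df, 95f7, ab8f, cdc8}.
Reachable from 6bd4: {6bd4, 75d0, ab8f}.
In 1d8a's history but not 6bd4's: {1d8a, 2aab, 2f6e, 79bb, 81df, 95f7, cdc8} — 7 commits.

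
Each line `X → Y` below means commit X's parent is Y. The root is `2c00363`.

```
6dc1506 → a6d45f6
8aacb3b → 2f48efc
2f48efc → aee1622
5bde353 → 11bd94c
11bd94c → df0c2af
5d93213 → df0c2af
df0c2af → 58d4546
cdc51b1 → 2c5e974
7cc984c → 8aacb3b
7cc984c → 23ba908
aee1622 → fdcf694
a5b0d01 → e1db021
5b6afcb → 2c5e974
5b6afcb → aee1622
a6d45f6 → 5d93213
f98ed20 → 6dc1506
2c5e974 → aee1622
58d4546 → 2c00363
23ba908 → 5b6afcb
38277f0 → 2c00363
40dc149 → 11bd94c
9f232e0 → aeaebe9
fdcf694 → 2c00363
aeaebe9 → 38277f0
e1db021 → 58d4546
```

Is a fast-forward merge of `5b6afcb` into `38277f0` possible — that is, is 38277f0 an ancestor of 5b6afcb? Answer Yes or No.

No

A fast-forward from 38277f0 to 5b6afcb is possible iff 38277f0 is an ancestor of 5b6afcb.
Ancestors of 5b6afcb: {2c00363, 2c5e974, 5b6afcb, aee1622, fdcf694}.
38277f0 is not among them, so fast-forward is not possible.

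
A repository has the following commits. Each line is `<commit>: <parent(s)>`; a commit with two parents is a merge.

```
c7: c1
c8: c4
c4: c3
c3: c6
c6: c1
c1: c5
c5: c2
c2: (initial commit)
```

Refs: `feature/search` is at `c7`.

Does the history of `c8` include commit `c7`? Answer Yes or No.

No

Ancestors of c8: {c1, c2, c3, c4, c5, c6, c8}.
c7 is not in that set, so it is not an ancestor of c8.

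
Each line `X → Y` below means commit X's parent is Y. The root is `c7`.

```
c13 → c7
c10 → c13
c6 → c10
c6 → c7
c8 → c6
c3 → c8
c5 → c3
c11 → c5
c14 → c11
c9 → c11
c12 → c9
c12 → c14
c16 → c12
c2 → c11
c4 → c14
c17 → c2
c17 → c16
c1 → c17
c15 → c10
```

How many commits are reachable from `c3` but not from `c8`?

Reachable from c3: {c10, c13, c3, c6, c7, c8}.
Reachable from c8: {c10, c13, c6, c7, c8}.
In c3's history but not c8's: {c3} — 1 commit.

1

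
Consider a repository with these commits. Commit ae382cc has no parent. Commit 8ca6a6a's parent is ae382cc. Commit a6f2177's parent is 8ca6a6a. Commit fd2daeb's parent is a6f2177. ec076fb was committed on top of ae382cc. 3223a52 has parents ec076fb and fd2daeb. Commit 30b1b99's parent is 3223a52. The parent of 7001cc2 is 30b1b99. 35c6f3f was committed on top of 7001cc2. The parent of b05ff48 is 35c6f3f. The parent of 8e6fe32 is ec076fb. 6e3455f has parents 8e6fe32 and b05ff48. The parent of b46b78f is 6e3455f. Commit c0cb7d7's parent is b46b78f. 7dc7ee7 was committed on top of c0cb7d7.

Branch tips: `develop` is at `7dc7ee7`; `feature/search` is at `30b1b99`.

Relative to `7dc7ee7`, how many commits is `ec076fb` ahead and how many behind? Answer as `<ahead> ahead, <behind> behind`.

0 ahead, 13 behind

Reachable from ec076fb: {ae382cc, ec076fb}.
Reachable from 7dc7ee7: {30b1b99, 3223a52, 35c6f3f, 6e3455f, 7001cc2, 7dc7ee7, 8ca6a6a, 8e6fe32, a6f2177, ae382cc, b05ff48, b46b78f, c0cb7d7, ec076fb, fd2daeb}.
Only in ec076fb's history (ahead): {} — 0.
Only in 7dc7ee7's history (behind): {30b1b99, 3223a52, 35c6f3f, 6e3455f, 7001cc2, 7dc7ee7, 8ca6a6a, 8e6fe32, a6f2177, b05ff48, b46b78f, c0cb7d7, fd2daeb} — 13.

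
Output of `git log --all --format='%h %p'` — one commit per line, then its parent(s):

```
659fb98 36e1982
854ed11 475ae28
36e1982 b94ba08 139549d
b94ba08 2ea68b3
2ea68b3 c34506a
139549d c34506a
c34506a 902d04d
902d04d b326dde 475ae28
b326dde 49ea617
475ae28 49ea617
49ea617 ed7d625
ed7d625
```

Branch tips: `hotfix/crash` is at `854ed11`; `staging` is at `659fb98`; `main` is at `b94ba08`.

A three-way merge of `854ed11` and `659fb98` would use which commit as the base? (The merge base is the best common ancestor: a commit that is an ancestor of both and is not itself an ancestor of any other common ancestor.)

Ancestors of 854ed11: {475ae28, 49ea617, 854ed11, ed7d625}.
Ancestors of 659fb98: {139549d, 2ea68b3, 36e1982, 475ae28, 49ea617, 659fb98, 902d04d, b326dde, b94ba08, c34506a, ed7d625}.
Common ancestors: {475ae28, 49ea617, ed7d625}.
Among these, 475ae28 is not an ancestor of any other common ancestor — it is the merge base.

475ae28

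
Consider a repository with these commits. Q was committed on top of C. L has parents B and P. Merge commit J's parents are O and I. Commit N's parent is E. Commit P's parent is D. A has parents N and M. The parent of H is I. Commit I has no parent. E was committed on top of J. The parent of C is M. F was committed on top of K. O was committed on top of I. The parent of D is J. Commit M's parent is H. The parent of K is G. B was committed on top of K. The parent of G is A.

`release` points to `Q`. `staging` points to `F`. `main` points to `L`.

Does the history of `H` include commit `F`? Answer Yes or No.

Ancestors of H: {H, I}.
F is not in that set, so it is not an ancestor of H.

No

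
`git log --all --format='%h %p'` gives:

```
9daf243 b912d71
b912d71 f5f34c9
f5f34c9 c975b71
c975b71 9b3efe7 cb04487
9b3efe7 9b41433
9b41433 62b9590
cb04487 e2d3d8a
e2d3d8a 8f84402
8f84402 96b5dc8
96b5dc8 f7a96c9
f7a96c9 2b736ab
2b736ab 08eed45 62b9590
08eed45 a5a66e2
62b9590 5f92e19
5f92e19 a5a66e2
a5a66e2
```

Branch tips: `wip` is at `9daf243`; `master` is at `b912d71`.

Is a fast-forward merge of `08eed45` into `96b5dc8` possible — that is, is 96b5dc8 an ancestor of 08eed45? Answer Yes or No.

A fast-forward from 96b5dc8 to 08eed45 is possible iff 96b5dc8 is an ancestor of 08eed45.
Ancestors of 08eed45: {08eed45, a5a66e2}.
96b5dc8 is not among them, so fast-forward is not possible.

No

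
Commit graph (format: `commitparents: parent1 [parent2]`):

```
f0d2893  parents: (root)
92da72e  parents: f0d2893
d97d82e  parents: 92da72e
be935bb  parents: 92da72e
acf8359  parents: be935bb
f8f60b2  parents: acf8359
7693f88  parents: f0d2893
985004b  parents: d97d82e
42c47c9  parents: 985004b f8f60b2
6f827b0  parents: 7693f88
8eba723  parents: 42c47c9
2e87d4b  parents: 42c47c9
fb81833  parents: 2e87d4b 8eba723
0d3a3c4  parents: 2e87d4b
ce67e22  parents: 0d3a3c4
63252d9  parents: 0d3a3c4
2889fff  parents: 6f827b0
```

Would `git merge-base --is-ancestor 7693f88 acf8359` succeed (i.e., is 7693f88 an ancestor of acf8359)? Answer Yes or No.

No

Ancestors of acf8359: {92da72e, acf8359, be935bb, f0d2893}.
7693f88 is not in that set, so it is not an ancestor of acf8359.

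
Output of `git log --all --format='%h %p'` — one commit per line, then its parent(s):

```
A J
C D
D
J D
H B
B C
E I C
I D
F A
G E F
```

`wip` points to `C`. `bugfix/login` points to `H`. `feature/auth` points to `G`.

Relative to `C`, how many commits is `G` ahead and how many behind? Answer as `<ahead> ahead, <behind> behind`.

6 ahead, 0 behind

Reachable from G: {A, C, D, E, F, G, I, J}.
Reachable from C: {C, D}.
Only in G's history (ahead): {A, E, F, G, I, J} — 6.
Only in C's history (behind): {} — 0.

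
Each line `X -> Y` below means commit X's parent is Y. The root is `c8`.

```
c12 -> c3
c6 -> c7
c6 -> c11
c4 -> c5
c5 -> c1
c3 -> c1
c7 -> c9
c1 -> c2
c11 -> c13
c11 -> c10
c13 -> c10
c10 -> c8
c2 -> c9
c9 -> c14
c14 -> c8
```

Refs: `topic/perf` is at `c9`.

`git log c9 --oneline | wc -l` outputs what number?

3

Walking parent pointers from c9: reachable set = {c14, c8, c9}.
That is 3 commits.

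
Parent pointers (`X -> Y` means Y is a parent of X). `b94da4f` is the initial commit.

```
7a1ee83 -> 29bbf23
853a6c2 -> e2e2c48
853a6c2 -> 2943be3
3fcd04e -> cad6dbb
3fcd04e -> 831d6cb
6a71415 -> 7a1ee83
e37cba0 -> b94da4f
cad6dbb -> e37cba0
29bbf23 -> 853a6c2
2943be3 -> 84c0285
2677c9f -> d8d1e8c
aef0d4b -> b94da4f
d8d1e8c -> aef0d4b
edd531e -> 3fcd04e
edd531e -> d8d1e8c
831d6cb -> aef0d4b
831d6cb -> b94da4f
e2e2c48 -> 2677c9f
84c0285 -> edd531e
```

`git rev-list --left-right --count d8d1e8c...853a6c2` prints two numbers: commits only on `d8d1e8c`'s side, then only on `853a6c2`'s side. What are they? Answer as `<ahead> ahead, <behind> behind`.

0 ahead, 10 behind

Reachable from d8d1e8c: {aef0d4b, b94da4f, d8d1e8c}.
Reachable from 853a6c2: {2677c9f, 2943be3, 3fcd04e, 831d6cb, 84c0285, 853a6c2, aef0d4b, b94da4f, cad6dbb, d8d1e8c, e2e2c48, e37cba0, edd531e}.
Only in d8d1e8c's history (ahead): {} — 0.
Only in 853a6c2's history (behind): {2677c9f, 2943be3, 3fcd04e, 831d6cb, 84c0285, 853a6c2, cad6dbb, e2e2c48, e37cba0, edd531e} — 10.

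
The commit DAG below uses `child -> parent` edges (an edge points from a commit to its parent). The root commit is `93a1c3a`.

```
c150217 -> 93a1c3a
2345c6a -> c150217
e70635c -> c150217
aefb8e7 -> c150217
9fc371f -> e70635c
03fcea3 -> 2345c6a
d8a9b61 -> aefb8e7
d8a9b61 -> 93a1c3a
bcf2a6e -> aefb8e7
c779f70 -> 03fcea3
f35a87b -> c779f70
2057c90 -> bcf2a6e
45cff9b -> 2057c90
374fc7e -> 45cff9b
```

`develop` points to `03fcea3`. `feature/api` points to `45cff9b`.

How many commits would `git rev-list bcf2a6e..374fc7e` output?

3

Reachable from 374fc7e: {2057c90, 374fc7e, 45cff9b, 93a1c3a, aefb8e7, bcf2a6e, c150217}.
Reachable from bcf2a6e: {93a1c3a, aefb8e7, bcf2a6e, c150217}.
In 374fc7e's history but not bcf2a6e's: {2057c90, 374fc7e, 45cff9b} — 3 commits.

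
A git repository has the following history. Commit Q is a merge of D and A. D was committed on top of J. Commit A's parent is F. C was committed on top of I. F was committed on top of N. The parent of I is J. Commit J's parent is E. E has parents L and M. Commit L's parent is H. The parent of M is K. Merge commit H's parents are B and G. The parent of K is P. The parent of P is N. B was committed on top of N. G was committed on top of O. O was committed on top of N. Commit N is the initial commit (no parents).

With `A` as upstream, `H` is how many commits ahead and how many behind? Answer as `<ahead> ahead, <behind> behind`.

4 ahead, 2 behind

Reachable from H: {B, G, H, N, O}.
Reachable from A: {A, F, N}.
Only in H's history (ahead): {B, G, H, O} — 4.
Only in A's history (behind): {A, F} — 2.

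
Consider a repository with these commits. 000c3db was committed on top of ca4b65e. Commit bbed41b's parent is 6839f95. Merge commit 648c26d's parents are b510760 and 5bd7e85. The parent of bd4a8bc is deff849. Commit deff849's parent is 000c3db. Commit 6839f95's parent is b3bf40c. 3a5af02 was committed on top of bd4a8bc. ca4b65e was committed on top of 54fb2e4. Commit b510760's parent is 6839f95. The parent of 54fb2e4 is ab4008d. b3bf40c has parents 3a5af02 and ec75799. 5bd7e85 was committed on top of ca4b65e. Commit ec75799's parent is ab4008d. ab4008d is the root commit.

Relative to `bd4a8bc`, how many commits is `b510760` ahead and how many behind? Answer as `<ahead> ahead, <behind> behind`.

Reachable from b510760: {000c3db, 3a5af02, 54fb2e4, 6839f95, ab4008d, b3bf40c, b510760, bd4a8bc, ca4b65e, deff849, ec75799}.
Reachable from bd4a8bc: {000c3db, 54fb2e4, ab4008d, bd4a8bc, ca4b65e, deff849}.
Only in b510760's history (ahead): {3a5af02, 6839f95, b3bf40c, b510760, ec75799} — 5.
Only in bd4a8bc's history (behind): {} — 0.

5 ahead, 0 behind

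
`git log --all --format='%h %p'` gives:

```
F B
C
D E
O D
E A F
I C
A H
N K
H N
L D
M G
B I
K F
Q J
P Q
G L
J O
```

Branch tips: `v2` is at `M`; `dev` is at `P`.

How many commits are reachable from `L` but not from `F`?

Reachable from L: {A, B, C, D, E, F, H, I, K, L, N}.
Reachable from F: {B, C, F, I}.
In L's history but not F's: {A, D, E, H, K, L, N} — 7 commits.

7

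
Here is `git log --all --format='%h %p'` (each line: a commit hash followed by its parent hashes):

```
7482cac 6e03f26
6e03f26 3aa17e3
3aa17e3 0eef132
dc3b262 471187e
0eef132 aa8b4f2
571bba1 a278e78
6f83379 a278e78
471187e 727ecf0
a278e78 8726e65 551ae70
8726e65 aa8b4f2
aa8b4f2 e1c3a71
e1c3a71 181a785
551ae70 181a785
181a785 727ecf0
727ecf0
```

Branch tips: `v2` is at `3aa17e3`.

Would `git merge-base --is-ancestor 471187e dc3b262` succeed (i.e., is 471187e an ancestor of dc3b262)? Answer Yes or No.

Ancestors of dc3b262 (commits reachable by following parents): {471187e, 727ecf0, dc3b262}.
471187e is in that set, so it is an ancestor of dc3b262.

Yes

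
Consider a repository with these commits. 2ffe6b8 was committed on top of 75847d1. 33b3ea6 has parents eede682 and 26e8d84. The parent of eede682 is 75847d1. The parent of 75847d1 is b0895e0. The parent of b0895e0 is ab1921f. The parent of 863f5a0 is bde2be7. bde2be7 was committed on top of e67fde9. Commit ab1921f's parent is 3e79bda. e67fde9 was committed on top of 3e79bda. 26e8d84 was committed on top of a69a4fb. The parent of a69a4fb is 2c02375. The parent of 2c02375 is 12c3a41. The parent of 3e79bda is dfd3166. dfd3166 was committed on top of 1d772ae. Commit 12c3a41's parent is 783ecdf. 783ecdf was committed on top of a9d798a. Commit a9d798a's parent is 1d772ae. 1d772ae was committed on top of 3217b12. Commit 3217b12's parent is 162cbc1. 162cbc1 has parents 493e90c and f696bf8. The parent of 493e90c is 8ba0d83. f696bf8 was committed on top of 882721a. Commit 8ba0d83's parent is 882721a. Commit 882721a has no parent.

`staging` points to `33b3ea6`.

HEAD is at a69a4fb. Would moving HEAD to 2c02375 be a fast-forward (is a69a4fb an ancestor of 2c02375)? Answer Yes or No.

No

A fast-forward from a69a4fb to 2c02375 is possible iff a69a4fb is an ancestor of 2c02375.
Ancestors of 2c02375: {12c3a41, 162cbc1, 1d772ae, 2c02375, 3217b12, 493e90c, 783ecdf, 882721a, 8ba0d83, a9d798a, f696bf8}.
a69a4fb is not among them, so fast-forward is not possible.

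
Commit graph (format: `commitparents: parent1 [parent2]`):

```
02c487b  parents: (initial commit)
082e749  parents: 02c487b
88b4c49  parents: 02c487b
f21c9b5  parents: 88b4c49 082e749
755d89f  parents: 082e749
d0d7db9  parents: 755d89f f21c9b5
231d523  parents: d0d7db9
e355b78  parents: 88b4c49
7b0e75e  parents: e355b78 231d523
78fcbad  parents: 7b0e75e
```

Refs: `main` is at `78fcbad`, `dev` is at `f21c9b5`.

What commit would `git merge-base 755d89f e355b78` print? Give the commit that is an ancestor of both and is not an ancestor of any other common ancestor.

02c487b

Ancestors of 755d89f: {02c487b, 082e749, 755d89f}.
Ancestors of e355b78: {02c487b, 88b4c49, e355b78}.
Common ancestors: {02c487b}.
The only common ancestor is 02c487b, so it is the merge base.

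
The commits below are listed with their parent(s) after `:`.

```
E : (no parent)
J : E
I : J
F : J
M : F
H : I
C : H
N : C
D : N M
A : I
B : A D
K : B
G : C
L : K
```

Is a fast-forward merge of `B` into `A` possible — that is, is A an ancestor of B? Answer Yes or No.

A fast-forward from A to B is possible iff A is an ancestor of B.
Ancestors of B: {A, B, C, D, E, F, H, I, J, M, N}.
A is among them, so fast-forward is possible.

Yes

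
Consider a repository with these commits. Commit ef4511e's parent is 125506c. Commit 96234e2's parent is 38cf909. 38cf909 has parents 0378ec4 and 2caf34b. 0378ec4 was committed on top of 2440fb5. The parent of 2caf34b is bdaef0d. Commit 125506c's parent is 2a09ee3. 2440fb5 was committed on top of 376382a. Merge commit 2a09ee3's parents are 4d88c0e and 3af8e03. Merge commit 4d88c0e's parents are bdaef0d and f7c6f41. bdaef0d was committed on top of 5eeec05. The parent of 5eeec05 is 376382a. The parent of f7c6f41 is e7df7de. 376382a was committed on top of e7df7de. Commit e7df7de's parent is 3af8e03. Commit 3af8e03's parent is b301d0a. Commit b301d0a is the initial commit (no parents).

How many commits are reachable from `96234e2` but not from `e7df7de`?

8

Reachable from 96234e2: {0378ec4, 2440fb5, 2caf34b, 376382a, 38cf909, 3af8e03, 5eeec05, 96234e2, b301d0a, bdaef0d, e7df7de}.
Reachable from e7df7de: {3af8e03, b301d0a, e7df7de}.
In 96234e2's history but not e7df7de's: {0378ec4, 2440fb5, 2caf34b, 376382a, 38cf909, 5eeec05, 96234e2, bdaef0d} — 8 commits.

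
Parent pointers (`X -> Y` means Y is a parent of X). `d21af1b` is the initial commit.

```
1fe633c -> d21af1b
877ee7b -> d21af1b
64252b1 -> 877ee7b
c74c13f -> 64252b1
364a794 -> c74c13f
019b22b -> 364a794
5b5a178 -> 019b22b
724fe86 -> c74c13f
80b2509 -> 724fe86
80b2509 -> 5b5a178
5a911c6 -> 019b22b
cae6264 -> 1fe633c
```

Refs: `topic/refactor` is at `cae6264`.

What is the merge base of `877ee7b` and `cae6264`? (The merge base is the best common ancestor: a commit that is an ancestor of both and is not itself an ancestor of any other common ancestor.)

Ancestors of 877ee7b: {877ee7b, d21af1b}.
Ancestors of cae6264: {1fe633c, cae6264, d21af1b}.
Common ancestors: {d21af1b}.
The only common ancestor is d21af1b, so it is the merge base.

d21af1b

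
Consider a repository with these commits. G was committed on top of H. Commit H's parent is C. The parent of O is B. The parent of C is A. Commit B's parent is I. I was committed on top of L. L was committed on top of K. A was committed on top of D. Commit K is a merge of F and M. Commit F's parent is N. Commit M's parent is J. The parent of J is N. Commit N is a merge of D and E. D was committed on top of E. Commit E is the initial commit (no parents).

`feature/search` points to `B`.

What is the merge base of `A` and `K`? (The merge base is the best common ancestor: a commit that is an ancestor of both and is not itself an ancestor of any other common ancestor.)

D

Ancestors of A: {A, D, E}.
Ancestors of K: {D, E, F, J, K, M, N}.
Common ancestors: {D, E}.
Among these, D is not an ancestor of any other common ancestor — it is the merge base.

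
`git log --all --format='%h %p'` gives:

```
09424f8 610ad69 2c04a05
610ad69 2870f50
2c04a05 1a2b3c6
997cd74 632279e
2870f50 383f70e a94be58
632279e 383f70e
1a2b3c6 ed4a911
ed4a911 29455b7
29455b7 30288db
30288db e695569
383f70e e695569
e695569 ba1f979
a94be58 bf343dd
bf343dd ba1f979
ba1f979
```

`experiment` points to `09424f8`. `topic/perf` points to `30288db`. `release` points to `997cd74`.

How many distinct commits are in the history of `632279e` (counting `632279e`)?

4

Walking parent pointers from 632279e: reachable set = {383f70e, 632279e, ba1f979, e695569}.
That is 4 commits.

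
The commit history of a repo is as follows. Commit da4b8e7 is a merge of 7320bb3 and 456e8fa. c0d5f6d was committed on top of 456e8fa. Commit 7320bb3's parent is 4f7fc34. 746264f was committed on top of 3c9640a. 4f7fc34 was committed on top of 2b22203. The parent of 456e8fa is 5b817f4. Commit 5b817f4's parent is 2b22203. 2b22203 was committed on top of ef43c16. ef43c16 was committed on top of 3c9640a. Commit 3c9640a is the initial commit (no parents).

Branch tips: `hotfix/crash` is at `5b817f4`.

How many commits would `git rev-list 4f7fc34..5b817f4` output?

1

Reachable from 5b817f4: {2b22203, 3c9640a, 5b817f4, ef43c16}.
Reachable from 4f7fc34: {2b22203, 3c9640a, 4f7fc34, ef43c16}.
In 5b817f4's history but not 4f7fc34's: {5b817f4} — 1 commit.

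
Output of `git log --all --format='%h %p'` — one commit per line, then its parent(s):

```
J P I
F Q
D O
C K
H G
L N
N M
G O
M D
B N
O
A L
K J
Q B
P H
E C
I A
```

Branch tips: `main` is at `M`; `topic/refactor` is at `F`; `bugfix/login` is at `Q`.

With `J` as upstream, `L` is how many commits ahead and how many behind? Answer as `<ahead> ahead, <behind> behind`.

0 ahead, 6 behind

Reachable from L: {D, L, M, N, O}.
Reachable from J: {A, D, G, H, I, J, L, M, N, O, P}.
Only in L's history (ahead): {} — 0.
Only in J's history (behind): {A, G, H, I, J, P} — 6.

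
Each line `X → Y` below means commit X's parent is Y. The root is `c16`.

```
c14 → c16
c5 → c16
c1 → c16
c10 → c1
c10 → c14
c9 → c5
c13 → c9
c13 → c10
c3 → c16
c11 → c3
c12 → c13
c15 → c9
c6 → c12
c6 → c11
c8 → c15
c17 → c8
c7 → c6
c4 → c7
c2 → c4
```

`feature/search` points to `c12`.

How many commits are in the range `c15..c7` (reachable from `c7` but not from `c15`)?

Reachable from c7: {c1, c10, c11, c12, c13, c14, c16, c3, c5, c6, c7, c9}.
Reachable from c15: {c15, c16, c5, c9}.
In c7's history but not c15's: {c1, c10, c11, c12, c13, c14, c3, c6, c7} — 9 commits.

9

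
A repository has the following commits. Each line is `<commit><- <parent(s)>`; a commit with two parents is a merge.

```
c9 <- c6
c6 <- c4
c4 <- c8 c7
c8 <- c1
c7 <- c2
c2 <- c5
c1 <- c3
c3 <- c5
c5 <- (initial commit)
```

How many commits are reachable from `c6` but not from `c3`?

Reachable from c6: {c1, c2, c3, c4, c5, c6, c7, c8}.
Reachable from c3: {c3, c5}.
In c6's history but not c3's: {c1, c2, c4, c6, c7, c8} — 6 commits.

6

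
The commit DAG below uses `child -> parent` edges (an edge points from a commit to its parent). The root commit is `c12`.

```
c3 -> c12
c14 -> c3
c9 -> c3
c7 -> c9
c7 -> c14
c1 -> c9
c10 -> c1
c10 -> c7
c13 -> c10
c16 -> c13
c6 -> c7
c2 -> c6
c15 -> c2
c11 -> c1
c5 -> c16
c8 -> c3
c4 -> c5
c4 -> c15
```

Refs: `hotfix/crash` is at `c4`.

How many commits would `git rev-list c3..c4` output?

Reachable from c4: {c1, c10, c12, c13, c14, c15, c16, c2, c3, c4, c5, c6, c7, c9}.
Reachable from c3: {c12, c3}.
In c4's history but not c3's: {c1, c10, c13, c14, c15, c16, c2, c4, c5, c6, c7, c9} — 12 commits.

12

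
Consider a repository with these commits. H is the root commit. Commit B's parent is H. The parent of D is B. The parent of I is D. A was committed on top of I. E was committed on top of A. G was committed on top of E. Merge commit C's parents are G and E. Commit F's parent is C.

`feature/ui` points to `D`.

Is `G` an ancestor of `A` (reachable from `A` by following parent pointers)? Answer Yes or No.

Ancestors of A: {A, B, D, H, I}.
G is not in that set, so it is not an ancestor of A.

No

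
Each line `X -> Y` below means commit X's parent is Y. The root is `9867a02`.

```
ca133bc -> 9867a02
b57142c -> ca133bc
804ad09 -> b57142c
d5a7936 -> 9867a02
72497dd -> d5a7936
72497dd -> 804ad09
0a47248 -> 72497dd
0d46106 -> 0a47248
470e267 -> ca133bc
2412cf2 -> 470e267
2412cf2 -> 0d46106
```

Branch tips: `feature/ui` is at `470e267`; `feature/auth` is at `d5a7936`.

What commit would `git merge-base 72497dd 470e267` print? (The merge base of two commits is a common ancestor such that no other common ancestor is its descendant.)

ca133bc

Ancestors of 72497dd: {72497dd, 804ad09, 9867a02, b57142c, ca133bc, d5a7936}.
Ancestors of 470e267: {470e267, 9867a02, ca133bc}.
Common ancestors: {9867a02, ca133bc}.
Among these, ca133bc is not an ancestor of any other common ancestor — it is the merge base.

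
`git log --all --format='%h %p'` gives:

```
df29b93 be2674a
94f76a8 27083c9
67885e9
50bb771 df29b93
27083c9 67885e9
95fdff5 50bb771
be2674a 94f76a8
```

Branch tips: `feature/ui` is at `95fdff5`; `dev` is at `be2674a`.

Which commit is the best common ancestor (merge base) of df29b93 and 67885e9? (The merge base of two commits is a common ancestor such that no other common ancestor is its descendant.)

Ancestors of df29b93: {27083c9, 67885e9, 94f76a8, be2674a, df29b93}.
Ancestors of 67885e9: {67885e9}.
Common ancestors: {67885e9}.
The only common ancestor is 67885e9, so it is the merge base.

67885e9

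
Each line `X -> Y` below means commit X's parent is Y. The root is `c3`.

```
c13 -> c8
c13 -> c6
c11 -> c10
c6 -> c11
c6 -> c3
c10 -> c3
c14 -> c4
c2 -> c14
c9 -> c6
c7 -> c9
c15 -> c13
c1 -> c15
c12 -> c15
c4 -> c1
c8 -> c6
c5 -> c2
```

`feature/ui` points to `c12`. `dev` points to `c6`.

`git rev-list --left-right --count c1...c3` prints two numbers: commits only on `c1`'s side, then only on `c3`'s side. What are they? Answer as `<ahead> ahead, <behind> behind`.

7 ahead, 0 behind

Reachable from c1: {c1, c10, c11, c13, c15, c3, c6, c8}.
Reachable from c3: {c3}.
Only in c1's history (ahead): {c1, c10, c11, c13, c15, c6, c8} — 7.
Only in c3's history (behind): {} — 0.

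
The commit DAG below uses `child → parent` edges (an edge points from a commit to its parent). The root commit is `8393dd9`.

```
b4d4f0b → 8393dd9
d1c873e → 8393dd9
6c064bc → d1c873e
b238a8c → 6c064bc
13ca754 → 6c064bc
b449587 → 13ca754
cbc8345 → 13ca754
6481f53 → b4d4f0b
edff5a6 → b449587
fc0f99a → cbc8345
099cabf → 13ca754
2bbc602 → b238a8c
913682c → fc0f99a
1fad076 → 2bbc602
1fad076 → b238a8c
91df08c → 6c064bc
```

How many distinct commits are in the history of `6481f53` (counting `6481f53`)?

3

Walking parent pointers from 6481f53: reachable set = {6481f53, 8393dd9, b4d4f0b}.
That is 3 commits.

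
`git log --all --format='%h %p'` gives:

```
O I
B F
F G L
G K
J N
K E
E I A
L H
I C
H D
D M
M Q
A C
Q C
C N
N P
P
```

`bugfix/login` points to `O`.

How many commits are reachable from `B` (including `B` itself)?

Walking parent pointers from B: reachable set = {A, B, C, D, E, F, G, H, I, K, L, M, N, P, Q}.
That is 15 commits.

15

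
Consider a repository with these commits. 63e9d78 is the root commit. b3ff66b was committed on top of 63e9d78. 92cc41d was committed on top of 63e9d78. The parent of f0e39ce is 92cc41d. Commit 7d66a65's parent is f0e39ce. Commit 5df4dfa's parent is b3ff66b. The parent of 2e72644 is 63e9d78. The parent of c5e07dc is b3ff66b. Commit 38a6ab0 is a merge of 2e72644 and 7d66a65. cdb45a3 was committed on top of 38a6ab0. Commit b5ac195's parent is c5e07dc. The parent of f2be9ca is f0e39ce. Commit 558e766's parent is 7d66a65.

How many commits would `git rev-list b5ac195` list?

4

Walking parent pointers from b5ac195: reachable set = {63e9d78, b3ff66b, b5ac195, c5e07dc}.
That is 4 commits.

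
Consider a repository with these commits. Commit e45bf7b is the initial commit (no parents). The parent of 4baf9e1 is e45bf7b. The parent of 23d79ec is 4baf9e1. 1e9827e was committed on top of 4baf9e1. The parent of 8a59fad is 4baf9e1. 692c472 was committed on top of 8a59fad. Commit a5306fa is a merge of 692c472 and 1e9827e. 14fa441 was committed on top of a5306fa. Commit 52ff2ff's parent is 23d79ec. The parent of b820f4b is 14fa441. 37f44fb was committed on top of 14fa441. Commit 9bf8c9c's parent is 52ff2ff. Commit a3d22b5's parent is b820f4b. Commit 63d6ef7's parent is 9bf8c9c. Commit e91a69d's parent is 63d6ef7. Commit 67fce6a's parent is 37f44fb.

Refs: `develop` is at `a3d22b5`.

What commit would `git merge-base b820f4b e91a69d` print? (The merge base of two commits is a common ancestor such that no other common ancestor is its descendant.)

4baf9e1

Ancestors of b820f4b: {14fa441, 1e9827e, 4baf9e1, 692c472, 8a59fad, a5306fa, b820f4b, e45bf7b}.
Ancestors of e91a69d: {23d79ec, 4baf9e1, 52ff2ff, 63d6ef7, 9bf8c9c, e45bf7b, e91a69d}.
Common ancestors: {4baf9e1, e45bf7b}.
Among these, 4baf9e1 is not an ancestor of any other common ancestor — it is the merge base.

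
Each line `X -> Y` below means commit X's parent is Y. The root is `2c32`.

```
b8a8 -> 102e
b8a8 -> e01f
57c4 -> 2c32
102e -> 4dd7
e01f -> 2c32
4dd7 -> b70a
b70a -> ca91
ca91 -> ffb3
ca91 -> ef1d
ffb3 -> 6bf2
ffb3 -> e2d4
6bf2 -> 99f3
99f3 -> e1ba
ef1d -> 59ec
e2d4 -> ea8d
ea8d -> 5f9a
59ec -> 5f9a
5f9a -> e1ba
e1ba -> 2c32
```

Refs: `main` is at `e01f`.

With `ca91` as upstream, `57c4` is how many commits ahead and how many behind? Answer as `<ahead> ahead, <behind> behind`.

1 ahead, 10 behind

Reachable from 57c4: {2c32, 57c4}.
Reachable from ca91: {2c32, 59ec, 5f9a, 6bf2, 99f3, ca91, e1ba, e2d4, ea8d, ef1d, ffb3}.
Only in 57c4's history (ahead): {57c4} — 1.
Only in ca91's history (behind): {59ec, 5f9a, 6bf2, 99f3, ca91, e1ba, e2d4, ea8d, ef1d, ffb3} — 10.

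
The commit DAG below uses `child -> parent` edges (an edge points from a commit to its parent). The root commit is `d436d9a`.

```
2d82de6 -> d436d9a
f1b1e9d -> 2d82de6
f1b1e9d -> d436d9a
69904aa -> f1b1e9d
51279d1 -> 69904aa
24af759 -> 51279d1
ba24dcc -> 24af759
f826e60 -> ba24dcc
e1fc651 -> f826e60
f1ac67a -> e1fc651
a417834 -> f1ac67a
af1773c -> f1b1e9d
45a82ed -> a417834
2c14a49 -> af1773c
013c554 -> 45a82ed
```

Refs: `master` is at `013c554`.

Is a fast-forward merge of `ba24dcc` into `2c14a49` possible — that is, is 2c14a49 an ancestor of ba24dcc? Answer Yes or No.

No

A fast-forward from 2c14a49 to ba24dcc is possible iff 2c14a49 is an ancestor of ba24dcc.
Ancestors of ba24dcc: {24af759, 2d82de6, 51279d1, 69904aa, ba24dcc, d436d9a, f1b1e9d}.
2c14a49 is not among them, so fast-forward is not possible.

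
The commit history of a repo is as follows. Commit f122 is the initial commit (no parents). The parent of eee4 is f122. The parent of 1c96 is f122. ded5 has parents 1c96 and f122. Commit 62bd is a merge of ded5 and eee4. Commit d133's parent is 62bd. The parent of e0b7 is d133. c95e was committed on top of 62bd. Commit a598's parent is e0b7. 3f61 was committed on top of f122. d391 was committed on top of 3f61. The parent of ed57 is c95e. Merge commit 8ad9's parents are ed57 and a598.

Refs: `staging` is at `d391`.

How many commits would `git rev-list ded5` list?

Walking parent pointers from ded5: reachable set = {1c96, ded5, f122}.
That is 3 commits.

3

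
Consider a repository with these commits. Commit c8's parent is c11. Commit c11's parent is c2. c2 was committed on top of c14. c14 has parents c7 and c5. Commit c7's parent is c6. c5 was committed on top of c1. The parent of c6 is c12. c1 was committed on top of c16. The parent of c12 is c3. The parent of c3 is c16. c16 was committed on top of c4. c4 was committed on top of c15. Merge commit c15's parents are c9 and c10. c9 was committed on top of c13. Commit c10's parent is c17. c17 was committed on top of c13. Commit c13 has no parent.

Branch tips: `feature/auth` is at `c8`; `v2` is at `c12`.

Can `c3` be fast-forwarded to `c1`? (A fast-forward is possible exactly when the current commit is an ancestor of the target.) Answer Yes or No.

A fast-forward from c3 to c1 is possible iff c3 is an ancestor of c1.
Ancestors of c1: {c1, c10, c13, c15, c16, c17, c4, c9}.
c3 is not among them, so fast-forward is not possible.

No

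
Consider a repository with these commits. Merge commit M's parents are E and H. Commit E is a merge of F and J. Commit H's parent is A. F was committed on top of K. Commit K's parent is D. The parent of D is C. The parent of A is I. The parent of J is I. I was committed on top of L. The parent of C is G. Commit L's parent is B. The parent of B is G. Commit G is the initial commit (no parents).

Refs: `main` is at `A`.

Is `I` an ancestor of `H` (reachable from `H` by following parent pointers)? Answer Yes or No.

Ancestors of H (commits reachable by following parents): {A, B, G, H, I, L}.
I is in that set, so it is an ancestor of H.

Yes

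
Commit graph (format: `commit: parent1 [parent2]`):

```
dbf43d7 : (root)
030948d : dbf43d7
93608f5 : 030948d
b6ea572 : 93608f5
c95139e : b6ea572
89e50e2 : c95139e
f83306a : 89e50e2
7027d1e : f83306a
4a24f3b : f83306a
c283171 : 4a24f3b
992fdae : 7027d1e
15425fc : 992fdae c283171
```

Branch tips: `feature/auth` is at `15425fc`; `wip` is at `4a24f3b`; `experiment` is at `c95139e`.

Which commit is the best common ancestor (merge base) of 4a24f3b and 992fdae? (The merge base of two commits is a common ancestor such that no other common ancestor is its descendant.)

Ancestors of 4a24f3b: {030948d, 4a24f3b, 89e50e2, 93608f5, b6ea572, c95139e, dbf43d7, f83306a}.
Ancestors of 992fdae: {030948d, 7027d1e, 89e50e2, 93608f5, 992fdae, b6ea572, c95139e, dbf43d7, f83306a}.
Common ancestors: {030948d, 89e50e2, 93608f5, b6ea572, c95139e, dbf43d7, f83306a}.
Among these, f83306a is not an ancestor of any other common ancestor — it is the merge base.

f83306a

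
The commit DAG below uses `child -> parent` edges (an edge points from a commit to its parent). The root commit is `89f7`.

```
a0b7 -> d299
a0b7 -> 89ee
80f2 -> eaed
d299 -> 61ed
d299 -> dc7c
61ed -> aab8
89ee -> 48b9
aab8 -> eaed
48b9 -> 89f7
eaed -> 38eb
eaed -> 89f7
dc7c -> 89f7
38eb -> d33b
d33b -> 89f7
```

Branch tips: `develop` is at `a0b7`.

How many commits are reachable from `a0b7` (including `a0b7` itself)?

11

Walking parent pointers from a0b7: reachable set = {38eb, 48b9, 61ed, 89ee, 89f7, a0b7, aab8, d299, d33b, dc7c, eaed}.
That is 11 commits.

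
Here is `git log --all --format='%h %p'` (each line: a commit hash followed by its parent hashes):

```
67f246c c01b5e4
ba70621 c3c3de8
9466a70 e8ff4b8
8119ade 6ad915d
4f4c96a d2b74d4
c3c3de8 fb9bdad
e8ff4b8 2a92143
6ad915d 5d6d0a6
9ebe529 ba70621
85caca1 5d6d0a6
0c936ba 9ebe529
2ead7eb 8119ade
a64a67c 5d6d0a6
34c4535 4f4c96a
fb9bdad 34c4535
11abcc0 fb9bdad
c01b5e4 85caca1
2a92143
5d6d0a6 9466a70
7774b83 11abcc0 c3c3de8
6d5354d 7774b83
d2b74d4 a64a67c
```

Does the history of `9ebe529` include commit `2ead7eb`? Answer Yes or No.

No

Ancestors of 9ebe529: {2a92143, 34c4535, 4f4c96a, 5d6d0a6, 9466a70, 9ebe529, a64a67c, ba70621, c3c3de8, d2b74d4, e8ff4b8, fb9bdad}.
2ead7eb is not in that set, so it is not an ancestor of 9ebe529.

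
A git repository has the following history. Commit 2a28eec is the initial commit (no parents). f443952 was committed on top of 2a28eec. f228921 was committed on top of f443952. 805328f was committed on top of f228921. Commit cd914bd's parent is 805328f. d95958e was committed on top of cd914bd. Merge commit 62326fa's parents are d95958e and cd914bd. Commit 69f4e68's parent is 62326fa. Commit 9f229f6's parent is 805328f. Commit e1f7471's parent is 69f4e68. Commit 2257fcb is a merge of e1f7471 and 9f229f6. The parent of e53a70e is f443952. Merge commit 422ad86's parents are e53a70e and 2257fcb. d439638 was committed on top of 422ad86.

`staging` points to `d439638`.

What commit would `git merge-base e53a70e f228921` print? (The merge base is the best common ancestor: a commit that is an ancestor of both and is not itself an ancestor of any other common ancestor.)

f443952

Ancestors of e53a70e: {2a28eec, e53a70e, f443952}.
Ancestors of f228921: {2a28eec, f228921, f443952}.
Common ancestors: {2a28eec, f443952}.
Among these, f443952 is not an ancestor of any other common ancestor — it is the merge base.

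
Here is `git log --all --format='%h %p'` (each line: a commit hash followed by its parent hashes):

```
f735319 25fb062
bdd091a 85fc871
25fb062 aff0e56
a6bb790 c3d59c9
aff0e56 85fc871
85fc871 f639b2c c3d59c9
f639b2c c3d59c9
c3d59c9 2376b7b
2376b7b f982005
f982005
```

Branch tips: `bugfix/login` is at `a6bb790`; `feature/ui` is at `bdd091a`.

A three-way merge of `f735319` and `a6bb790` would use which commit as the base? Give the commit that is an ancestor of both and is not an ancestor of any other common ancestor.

c3d59c9

Ancestors of f735319: {2376b7b, 25fb062, 85fc871, aff0e56, c3d59c9, f639b2c, f735319, f982005}.
Ancestors of a6bb790: {2376b7b, a6bb790, c3d59c9, f982005}.
Common ancestors: {2376b7b, c3d59c9, f982005}.
Among these, c3d59c9 is not an ancestor of any other common ancestor — it is the merge base.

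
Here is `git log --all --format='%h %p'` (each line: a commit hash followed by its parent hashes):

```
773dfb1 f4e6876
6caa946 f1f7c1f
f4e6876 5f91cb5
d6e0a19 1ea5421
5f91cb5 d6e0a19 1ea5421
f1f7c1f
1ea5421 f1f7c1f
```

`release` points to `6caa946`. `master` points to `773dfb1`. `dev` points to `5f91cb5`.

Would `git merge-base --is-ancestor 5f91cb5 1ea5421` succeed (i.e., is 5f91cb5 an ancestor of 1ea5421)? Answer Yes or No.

No

Ancestors of 1ea5421: {1ea5421, f1f7c1f}.
5f91cb5 is not in that set, so it is not an ancestor of 1ea5421.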